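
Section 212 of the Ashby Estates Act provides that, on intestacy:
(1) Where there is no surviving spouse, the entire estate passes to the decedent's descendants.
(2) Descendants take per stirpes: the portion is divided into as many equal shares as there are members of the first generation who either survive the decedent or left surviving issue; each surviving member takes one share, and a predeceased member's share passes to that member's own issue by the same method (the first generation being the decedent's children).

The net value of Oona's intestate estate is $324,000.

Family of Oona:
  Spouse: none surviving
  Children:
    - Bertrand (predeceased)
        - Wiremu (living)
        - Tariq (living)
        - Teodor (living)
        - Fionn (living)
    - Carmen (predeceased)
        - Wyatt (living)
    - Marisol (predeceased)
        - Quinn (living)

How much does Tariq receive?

Tariq receives $27,000.

The entire $324,000 passes to the descendants.
That amount ($324,000) is divided into 3 shares of $108,000: Bertrand's $108,000 share passes to Bertrand's issue; Carmen's $108,000 share passes to Carmen's issue; Marisol's $108,000 share passes to Marisol's issue.
Bertrand's share ($108,000) is divided into 4 shares of $27,000: Wiremu, Tariq, Teodor, and Fionn each take $27,000.
Carmen's share ($108,000) passes entirely to Wyatt.
Marisol's share ($108,000) passes entirely to Quinn.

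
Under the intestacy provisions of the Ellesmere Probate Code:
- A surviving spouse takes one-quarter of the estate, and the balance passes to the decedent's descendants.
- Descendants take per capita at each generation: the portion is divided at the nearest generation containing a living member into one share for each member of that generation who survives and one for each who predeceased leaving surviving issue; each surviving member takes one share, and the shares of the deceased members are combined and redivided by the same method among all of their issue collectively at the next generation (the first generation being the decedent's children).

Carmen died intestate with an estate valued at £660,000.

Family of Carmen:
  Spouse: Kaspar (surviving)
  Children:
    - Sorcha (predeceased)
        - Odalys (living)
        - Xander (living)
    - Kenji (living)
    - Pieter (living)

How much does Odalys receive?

Odalys receives £82,500.

Kaspar takes one-quarter of £660,000 = £165,000. The remaining £495,000 passes to the descendants.
The descendants' portion (£495,000) is divided at the children's generation into 3 shares of £165,000. Kenji and Pieter each take £165,000. The remaining share for the deceased Sorcha (£165,000) is carried to the next generation.
That pool (£165,000) is divided at the grandchildren's generation equally among Odalys and Xander: £82,500 each.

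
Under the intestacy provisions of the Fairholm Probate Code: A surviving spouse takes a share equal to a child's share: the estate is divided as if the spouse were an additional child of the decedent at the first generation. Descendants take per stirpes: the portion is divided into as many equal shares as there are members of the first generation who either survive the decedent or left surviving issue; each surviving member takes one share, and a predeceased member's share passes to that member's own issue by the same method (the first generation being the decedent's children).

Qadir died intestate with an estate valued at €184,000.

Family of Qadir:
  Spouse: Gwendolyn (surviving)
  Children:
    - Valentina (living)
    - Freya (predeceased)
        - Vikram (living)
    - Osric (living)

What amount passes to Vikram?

The spouse counts as an additional share at the children's level, so there are 4 primary shares of €46,000. Gwendolyn takes one such share (€46,000).
The children's combined portion (€138,000) is divided into 3 shares of €46,000: Valentina and Osric each take €46,000; Freya's €46,000 share passes to Freya's issue.
Freya's share (€46,000) passes entirely to Vikram.

Vikram receives €46,000.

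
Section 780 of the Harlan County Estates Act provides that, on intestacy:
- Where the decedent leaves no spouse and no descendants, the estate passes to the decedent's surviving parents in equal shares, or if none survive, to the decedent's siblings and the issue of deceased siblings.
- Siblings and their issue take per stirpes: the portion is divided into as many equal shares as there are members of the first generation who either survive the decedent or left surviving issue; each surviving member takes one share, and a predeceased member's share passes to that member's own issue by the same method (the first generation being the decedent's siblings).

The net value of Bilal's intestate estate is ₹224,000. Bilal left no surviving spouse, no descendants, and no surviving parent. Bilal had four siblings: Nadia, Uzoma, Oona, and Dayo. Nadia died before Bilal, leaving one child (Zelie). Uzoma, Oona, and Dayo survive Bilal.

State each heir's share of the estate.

The entire ₹224,000 passes to the siblings and their issue.
That amount (₹224,000) is divided into 4 shares of ₹56,000: Uzoma, Oona, and Dayo each take ₹56,000; Nadia's ₹56,000 share passes to Nadia's issue.
Nadia's share (₹56,000) passes entirely to Zelie.

Zelie: ₹56,000; Uzoma: ₹56,000; Oona: ₹56,000; Dayo: ₹56,000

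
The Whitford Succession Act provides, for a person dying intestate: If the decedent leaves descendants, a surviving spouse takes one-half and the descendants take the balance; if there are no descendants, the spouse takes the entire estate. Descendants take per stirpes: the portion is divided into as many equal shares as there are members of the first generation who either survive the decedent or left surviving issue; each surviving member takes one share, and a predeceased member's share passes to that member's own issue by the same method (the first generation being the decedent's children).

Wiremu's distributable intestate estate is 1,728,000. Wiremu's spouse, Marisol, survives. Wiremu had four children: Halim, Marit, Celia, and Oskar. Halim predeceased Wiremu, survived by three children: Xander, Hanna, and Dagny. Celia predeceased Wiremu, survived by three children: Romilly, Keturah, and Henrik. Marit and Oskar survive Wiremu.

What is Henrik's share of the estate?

Marisol takes one-half of 1,728,000 = 864,000. The remaining 864,000 passes to the descendants.
The descendants' portion (864,000) is divided into 4 shares of 216,000: Marit and Oskar each take 216,000; Halim's 216,000 share passes to Halim's issue; Celia's 216,000 share passes to Celia's issue.
Halim's share (216,000) is divided into 3 shares of 72,000: Xander, Hanna, and Dagny each take 72,000.
Celia's share (216,000) is divided into 3 shares of 72,000: Romilly, Keturah, and Henrik each take 72,000.

Henrik receives 72,000.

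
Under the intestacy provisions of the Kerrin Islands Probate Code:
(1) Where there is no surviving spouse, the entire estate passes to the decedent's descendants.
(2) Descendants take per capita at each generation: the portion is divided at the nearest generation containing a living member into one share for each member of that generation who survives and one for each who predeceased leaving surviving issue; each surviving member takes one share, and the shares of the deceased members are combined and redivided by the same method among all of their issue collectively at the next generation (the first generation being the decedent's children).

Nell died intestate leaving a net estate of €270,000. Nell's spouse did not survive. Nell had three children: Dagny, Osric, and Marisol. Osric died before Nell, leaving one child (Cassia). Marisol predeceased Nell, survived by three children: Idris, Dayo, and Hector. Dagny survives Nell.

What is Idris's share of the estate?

The entire €270,000 passes to the descendants.
That amount (€270,000) is divided at the children's generation into 3 shares of €90,000. Dagny takes €90,000. The 2 shares of the deceased (Osric and Marisol) are combined into a pool of €180,000.
That pool (€180,000) is divided at the grandchildren's generation equally among Cassia, Idris, Dayo, and Hector: €45,000 each.

Idris receives €45,000.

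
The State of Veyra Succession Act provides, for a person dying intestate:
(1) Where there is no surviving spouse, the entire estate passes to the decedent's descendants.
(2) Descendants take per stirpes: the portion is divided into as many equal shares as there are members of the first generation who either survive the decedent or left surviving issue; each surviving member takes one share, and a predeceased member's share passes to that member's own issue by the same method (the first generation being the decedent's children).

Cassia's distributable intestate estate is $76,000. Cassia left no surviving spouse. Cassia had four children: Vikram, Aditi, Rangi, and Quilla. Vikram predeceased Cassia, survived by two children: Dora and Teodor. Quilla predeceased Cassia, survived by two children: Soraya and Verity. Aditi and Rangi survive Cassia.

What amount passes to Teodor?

The entire $76,000 passes to the descendants.
That amount ($76,000) is divided into 4 shares of $19,000: Aditi and Rangi each take $19,000; Vikram's $19,000 share passes to Vikram's issue; Quilla's $19,000 share passes to Quilla's issue.
Vikram's share ($19,000) is divided into 2 shares of $9,500: Dora and Teodor each take $9,500.
Quilla's share ($19,000) is divided into 2 shares of $9,500: Soraya and Verity each take $9,500.

Teodor receives $9,500.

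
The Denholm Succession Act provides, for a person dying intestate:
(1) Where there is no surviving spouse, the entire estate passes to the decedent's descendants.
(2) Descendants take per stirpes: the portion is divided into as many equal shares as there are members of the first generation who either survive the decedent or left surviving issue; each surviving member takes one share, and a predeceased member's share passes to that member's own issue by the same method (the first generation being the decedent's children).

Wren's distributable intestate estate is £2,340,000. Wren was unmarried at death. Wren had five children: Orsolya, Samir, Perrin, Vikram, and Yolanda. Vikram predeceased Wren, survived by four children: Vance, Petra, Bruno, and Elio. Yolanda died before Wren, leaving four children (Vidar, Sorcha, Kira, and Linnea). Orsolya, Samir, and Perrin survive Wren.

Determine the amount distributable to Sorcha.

The entire £2,340,000 passes to the descendants.
That amount (£2,340,000) is divided into 5 shares of £468,000: Orsolya, Samir, and Perrin each take £468,000; Vikram's £468,000 share passes to Vikram's issue; Yolanda's £468,000 share passes to Yolanda's issue.
Vikram's share (£468,000) is divided into 4 shares of £117,000: Vance, Petra, Bruno, and Elio each take £117,000.
Yolanda's share (£468,000) is divided into 4 shares of £117,000: Vidar, Sorcha, Kira, and Linnea each take £117,000.

Sorcha receives £117,000.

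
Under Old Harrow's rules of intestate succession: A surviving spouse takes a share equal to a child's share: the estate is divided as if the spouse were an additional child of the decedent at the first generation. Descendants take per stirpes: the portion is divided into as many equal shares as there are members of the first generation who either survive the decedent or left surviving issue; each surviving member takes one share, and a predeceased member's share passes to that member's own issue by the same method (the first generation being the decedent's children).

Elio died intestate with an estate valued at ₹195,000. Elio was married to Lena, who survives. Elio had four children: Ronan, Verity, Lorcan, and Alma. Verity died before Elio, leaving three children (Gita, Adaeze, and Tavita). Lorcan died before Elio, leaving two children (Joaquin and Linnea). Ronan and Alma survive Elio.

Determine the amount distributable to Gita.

Gita receives ₹13,000.

The spouse counts as an additional share at the children's level, so there are 5 primary shares of ₹39,000. Lena takes one such share (₹39,000).
The children's combined portion (₹156,000) is divided into 4 shares of ₹39,000: Ronan and Alma each take ₹39,000; Verity's ₹39,000 share passes to Verity's issue; Lorcan's ₹39,000 share passes to Lorcan's issue.
Verity's share (₹39,000) is divided into 3 shares of ₹13,000: Gita, Adaeze, and Tavita each take ₹13,000.
Lorcan's share (₹39,000) is divided into 2 shares of ₹19,500: Joaquin and Linnea each take ₹19,500.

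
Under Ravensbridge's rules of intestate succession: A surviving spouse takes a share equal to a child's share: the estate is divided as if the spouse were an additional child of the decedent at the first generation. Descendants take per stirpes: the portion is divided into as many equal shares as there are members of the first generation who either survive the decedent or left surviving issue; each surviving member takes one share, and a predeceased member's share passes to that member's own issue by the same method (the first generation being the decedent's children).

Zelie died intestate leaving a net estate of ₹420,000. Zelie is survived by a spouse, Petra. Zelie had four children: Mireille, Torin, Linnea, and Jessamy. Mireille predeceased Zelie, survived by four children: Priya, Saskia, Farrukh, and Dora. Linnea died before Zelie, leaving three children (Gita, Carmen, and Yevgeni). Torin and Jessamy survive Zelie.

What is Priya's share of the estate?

The spouse counts as an additional share at the children's level, so there are 5 primary shares of ₹84,000. Petra takes one such share (₹84,000).
The children's combined portion (₹336,000) is divided into 4 shares of ₹84,000: Torin and Jessamy each take ₹84,000; Mireille's ₹84,000 share passes to Mireille's issue; Linnea's ₹84,000 share passes to Linnea's issue.
Mireille's share (₹84,000) is divided into 4 shares of ₹21,000: Priya, Saskia, Farrukh, and Dora each take ₹21,000.
Linnea's share (₹84,000) is divided into 3 shares of ₹28,000: Gita, Carmen, and Yevgeni each take ₹28,000.

Priya receives ₹21,000.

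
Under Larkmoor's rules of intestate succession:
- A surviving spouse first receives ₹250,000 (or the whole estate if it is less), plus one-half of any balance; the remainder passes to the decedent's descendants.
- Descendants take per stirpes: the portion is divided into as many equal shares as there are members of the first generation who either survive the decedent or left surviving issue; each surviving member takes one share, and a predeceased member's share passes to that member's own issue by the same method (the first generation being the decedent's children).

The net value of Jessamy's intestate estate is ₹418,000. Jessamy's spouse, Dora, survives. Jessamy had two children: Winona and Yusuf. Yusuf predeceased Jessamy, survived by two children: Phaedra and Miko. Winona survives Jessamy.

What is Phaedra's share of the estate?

Phaedra receives ₹21,000.

Dora first takes ₹250,000, leaving a balance of ₹168,000. Dora then takes one-half of the balance (₹84,000), for a total of ₹334,000. The remaining ₹84,000 passes to the descendants.
The descendants' portion (₹84,000) is divided into 2 shares of ₹42,000: Winona takes ₹42,000; Yusuf's ₹42,000 share passes to Yusuf's issue.
Yusuf's share (₹42,000) is divided into 2 shares of ₹21,000: Phaedra and Miko each take ₹21,000.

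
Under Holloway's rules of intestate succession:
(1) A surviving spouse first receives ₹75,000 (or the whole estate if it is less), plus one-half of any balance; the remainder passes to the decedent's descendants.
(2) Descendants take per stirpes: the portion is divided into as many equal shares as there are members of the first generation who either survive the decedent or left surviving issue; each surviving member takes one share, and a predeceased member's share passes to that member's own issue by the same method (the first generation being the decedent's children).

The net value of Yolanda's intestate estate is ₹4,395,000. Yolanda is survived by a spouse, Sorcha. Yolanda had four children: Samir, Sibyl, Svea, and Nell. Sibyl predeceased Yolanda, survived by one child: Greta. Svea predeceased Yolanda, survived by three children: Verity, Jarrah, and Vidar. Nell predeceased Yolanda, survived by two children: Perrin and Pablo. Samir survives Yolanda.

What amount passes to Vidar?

Sorcha first takes ₹75,000, leaving a balance of ₹4,320,000. Sorcha then takes one-half of the balance (₹2,160,000), for a total of ₹2,235,000. The remaining ₹2,160,000 passes to the descendants.
The descendants' portion (₹2,160,000) is divided into 4 shares of ₹540,000: Samir takes ₹540,000; Sibyl's ₹540,000 share passes to Sibyl's issue; Svea's ₹540,000 share passes to Svea's issue; Nell's ₹540,000 share passes to Nell's issue.
Sibyl's share (₹540,000) passes entirely to Greta.
Svea's share (₹540,000) is divided into 3 shares of ₹180,000: Verity, Jarrah, and Vidar each take ₹180,000.
Nell's share (₹540,000) is divided into 2 shares of ₹270,000: Perrin and Pablo each take ₹270,000.

Vidar receives ₹180,000.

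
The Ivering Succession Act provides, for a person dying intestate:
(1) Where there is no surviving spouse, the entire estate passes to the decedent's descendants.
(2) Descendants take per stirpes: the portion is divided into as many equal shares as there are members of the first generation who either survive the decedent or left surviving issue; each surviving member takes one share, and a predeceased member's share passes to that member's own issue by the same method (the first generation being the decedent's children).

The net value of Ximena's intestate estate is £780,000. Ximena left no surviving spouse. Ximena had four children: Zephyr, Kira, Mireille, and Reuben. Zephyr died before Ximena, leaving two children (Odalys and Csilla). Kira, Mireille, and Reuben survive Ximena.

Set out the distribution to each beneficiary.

Odalys: £97,500; Csilla: £97,500; Kira: £195,000; Mireille: £195,000; Reuben: £195,000

The entire £780,000 passes to the descendants.
That amount (£780,000) is divided into 4 shares of £195,000: Kira, Mireille, and Reuben each take £195,000; Zephyr's £195,000 share passes to Zephyr's issue.
Zephyr's share (£195,000) is divided into 2 shares of £97,500: Odalys and Csilla each take £97,500.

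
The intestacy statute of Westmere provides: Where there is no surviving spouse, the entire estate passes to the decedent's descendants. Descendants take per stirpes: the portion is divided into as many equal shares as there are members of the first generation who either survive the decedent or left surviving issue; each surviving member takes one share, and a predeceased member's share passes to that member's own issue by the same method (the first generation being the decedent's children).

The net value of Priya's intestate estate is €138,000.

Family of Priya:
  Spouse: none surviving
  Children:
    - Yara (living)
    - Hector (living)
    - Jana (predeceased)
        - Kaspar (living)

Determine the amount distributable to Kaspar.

Kaspar receives €46,000.

The entire €138,000 passes to the descendants.
That amount (€138,000) is divided into 3 shares of €46,000: Yara and Hector each take €46,000; Jana's €46,000 share passes to Jana's issue.
Jana's share (€46,000) passes entirely to Kaspar.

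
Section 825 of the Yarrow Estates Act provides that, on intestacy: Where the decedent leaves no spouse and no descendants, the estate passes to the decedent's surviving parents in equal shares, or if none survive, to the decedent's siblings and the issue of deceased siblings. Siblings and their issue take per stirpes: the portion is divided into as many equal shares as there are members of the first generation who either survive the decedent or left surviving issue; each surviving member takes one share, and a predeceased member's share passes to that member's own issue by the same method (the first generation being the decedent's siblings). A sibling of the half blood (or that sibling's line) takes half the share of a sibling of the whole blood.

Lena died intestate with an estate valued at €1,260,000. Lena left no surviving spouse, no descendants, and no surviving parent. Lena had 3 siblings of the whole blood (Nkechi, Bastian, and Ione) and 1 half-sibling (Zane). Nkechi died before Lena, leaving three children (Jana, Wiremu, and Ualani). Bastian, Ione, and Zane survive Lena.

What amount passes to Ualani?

The entire €1,260,000 passes to the siblings and their issue.
Counting each half-blood sibling's line as half a unit, there are 7/2 units in €1,260,000, so one unit is €360,000. Whole-blood lines (Nkechi, Bastian, and Ione) take €360,000 each; half-blood lines (Zane) take €180,000 each.
Nkechi's share (€360,000) is divided into 3 shares of €120,000: Jana, Wiremu, and Ualani each take €120,000.

Ualani receives €120,000.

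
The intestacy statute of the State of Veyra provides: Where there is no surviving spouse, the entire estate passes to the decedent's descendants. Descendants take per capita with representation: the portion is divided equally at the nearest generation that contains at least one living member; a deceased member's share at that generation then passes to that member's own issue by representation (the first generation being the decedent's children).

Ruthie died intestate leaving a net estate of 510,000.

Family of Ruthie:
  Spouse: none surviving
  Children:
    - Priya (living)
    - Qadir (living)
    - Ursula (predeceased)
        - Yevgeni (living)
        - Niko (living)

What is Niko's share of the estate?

The entire 510,000 passes to the descendants.
That amount (510,000) is divided into 3 shares of 170,000: Priya and Qadir each take 170,000; Ursula's 170,000 share passes to Ursula's issue.
Ursula's share (170,000) is divided into 2 shares of 85,000: Yevgeni and Niko each take 85,000.

Niko receives 85,000.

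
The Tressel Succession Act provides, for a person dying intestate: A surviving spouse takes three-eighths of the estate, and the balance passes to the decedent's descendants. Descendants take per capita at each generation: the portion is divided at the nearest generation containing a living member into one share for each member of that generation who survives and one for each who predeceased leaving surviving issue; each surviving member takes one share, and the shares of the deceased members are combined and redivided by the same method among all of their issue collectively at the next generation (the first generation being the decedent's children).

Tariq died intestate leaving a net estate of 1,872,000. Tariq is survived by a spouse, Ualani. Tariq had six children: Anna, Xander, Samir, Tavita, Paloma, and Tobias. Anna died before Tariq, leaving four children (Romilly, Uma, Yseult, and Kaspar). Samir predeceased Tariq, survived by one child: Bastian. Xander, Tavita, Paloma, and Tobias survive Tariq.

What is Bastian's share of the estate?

Bastian receives 78,000.

Ualani takes three-eighths of 1,872,000 = 702,000. The remaining 1,170,000 passes to the descendants.
The descendants' portion (1,170,000) is divided at the children's generation into 6 shares of 195,000. Xander, Tavita, Paloma, and Tobias each take 195,000. The 2 shares of the deceased (Anna and Samir) are combined into a pool of 390,000.
That pool (390,000) is divided at the grandchildren's generation equally among Romilly, Uma, Yseult, Kaspar, and Bastian: 78,000 each.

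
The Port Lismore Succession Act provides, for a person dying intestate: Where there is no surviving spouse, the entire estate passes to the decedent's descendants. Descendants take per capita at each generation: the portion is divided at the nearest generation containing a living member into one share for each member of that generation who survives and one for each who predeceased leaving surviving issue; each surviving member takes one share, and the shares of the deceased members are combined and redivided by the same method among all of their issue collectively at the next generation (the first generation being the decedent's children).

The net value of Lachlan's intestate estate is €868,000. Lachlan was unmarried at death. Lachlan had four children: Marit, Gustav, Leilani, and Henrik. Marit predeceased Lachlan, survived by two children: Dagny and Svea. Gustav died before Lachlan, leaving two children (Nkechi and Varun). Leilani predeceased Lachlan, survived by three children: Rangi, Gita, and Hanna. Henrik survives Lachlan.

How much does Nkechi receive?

Nkechi receives €93,000.

The entire €868,000 passes to the descendants.
That amount (€868,000) is divided at the children's generation into 4 shares of €217,000. Henrik takes €217,000. The 3 shares of the deceased (Marit, Gustav, and Leilani) are combined into a pool of €651,000.
That pool (€651,000) is divided at the grandchildren's generation equally among Dagny, Svea, Nkechi, Varun, Rangi, Gita, and Hanna: €93,000 each.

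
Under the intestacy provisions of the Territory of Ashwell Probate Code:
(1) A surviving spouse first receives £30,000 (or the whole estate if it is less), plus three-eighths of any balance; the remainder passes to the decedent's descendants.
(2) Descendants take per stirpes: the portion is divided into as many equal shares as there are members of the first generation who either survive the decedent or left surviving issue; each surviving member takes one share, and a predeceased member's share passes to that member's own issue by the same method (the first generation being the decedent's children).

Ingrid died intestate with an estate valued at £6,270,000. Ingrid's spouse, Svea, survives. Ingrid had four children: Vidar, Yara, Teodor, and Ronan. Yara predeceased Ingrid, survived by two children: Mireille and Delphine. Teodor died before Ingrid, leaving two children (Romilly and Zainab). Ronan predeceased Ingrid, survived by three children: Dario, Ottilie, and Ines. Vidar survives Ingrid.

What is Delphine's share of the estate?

Delphine receives £487,500.

Svea first takes £30,000, leaving a balance of £6,240,000. Svea then takes three-eighths of the balance (£2,340,000), for a total of £2,370,000. The remaining £3,900,000 passes to the descendants.
The descendants' portion (£3,900,000) is divided into 4 shares of £975,000: Vidar takes £975,000; Yara's £975,000 share passes to Yara's issue; Teodor's £975,000 share passes to Teodor's issue; Ronan's £975,000 share passes to Ronan's issue.
Yara's share (£975,000) is divided into 2 shares of £487,500: Mireille and Delphine each take £487,500.
Teodor's share (£975,000) is divided into 2 shares of £487,500: Romilly and Zainab each take £487,500.
Ronan's share (£975,000) is divided into 3 shares of £325,000: Dario, Ottilie, and Ines each take £325,000.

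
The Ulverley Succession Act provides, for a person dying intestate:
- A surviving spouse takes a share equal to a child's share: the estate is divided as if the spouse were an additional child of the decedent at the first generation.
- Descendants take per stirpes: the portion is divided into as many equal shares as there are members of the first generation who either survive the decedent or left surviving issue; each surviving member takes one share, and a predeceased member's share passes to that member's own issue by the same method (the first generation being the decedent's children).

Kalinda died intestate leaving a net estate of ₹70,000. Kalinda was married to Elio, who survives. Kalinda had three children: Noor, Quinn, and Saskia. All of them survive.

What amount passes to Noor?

Noor receives ₹17,500.

The spouse counts as an additional share at the children's level, so there are 4 primary shares of ₹17,500. Elio takes one such share (₹17,500).
The children's combined portion (₹52,500) is divided into 3 shares of ₹17,500: Noor, Quinn, and Saskia each take ₹17,500.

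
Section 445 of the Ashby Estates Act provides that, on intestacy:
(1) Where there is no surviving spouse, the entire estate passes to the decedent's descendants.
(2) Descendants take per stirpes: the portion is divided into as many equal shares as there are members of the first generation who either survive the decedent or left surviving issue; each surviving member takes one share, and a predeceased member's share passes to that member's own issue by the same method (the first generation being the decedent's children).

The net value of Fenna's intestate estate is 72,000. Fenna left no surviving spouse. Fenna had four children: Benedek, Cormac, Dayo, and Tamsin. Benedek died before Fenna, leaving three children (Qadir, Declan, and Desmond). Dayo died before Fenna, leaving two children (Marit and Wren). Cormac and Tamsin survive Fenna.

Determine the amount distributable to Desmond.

Desmond receives 6,000.

The entire 72,000 passes to the descendants.
That amount (72,000) is divided into 4 shares of 18,000: Cormac and Tamsin each take 18,000; Benedek's 18,000 share passes to Benedek's issue; Dayo's 18,000 share passes to Dayo's issue.
Benedek's share (18,000) is divided into 3 shares of 6,000: Qadir, Declan, and Desmond each take 6,000.
Dayo's share (18,000) is divided into 2 shares of 9,000: Marit and Wren each take 9,000.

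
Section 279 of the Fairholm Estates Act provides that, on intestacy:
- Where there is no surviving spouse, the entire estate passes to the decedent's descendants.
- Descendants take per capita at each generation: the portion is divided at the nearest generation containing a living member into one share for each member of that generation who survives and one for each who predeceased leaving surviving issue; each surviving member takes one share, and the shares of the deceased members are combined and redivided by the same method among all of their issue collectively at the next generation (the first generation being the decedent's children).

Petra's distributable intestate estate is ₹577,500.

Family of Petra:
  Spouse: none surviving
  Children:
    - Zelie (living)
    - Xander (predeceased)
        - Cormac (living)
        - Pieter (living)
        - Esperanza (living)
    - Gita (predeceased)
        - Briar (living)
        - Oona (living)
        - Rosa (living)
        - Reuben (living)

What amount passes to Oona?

The entire ₹577,500 passes to the descendants.
That amount (₹577,500) is divided at the children's generation into 3 shares of ₹192,500. Zelie takes ₹192,500. The 2 shares of the deceased (Xander and Gita) are combined into a pool of ₹385,000.
That pool (₹385,000) is divided at the grandchildren's generation equally among Cormac, Pieter, Esperanza, Briar, Oona, Rosa, and Reuben: ₹55,000 each.

Oona receives ₹55,000.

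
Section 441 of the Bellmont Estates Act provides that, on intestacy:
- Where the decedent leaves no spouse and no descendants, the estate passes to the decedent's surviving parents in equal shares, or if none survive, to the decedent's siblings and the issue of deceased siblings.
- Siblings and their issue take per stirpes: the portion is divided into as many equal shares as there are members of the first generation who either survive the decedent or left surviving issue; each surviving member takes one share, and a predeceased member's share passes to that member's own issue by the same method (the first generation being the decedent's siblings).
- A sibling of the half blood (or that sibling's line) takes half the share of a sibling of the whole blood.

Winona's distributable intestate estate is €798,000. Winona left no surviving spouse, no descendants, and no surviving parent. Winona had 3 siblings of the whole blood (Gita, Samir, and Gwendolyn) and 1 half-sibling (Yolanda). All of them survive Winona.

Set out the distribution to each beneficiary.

Gita: €228,000; Samir: €228,000; Yolanda: €114,000; Gwendolyn: €228,000

The entire €798,000 passes to the siblings and their issue.
Counting each half-blood sibling's line as half a unit, there are 7/2 units in €798,000, so one unit is €228,000. Whole-blood lines (Gita, Samir, and Gwendolyn) take €228,000 each; half-blood lines (Yolanda) take €114,000 each.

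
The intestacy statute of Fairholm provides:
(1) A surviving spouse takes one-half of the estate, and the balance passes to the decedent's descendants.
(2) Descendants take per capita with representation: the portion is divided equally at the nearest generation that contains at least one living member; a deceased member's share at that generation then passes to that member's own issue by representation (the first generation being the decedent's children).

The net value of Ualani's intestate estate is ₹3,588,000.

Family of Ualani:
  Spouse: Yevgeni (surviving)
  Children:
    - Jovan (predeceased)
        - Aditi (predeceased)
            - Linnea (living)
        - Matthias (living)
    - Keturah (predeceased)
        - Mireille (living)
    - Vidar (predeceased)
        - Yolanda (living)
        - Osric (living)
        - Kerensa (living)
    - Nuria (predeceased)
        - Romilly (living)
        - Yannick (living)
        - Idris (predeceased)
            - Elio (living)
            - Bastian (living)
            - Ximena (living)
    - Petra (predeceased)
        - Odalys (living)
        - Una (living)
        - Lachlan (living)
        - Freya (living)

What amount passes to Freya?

Yevgeni takes one-half of ₹3,588,000 = ₹1,794,000. The remaining ₹1,794,000 passes to the descendants.
No child survives, so the initial division is made at the grandchildren's generation.
The descendants' portion (₹1,794,000) is divided into 13 shares of ₹138,000: Matthias, Mireille, Yolanda, Osric, Kerensa, Romilly, Yannick, Odalys, Una, Lachlan, and Freya each take ₹138,000; Aditi's ₹138,000 share passes to Aditi's issue; Idris's ₹138,000 share passes to Idris's issue.
Aditi's share (₹138,000) passes entirely to Linnea.
Idris's share (₹138,000) is divided into 3 shares of ₹46,000: Elio, Bastian, and Ximena each take ₹46,000.

Freya receives ₹138,000.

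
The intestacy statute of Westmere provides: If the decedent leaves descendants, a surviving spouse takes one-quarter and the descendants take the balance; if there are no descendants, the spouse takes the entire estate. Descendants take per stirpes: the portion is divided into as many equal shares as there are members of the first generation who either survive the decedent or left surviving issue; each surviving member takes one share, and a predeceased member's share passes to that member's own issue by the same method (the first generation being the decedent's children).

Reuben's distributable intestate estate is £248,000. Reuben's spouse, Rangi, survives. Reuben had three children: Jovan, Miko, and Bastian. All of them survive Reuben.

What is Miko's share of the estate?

Miko receives £62,000.

Rangi takes one-quarter of £248,000 = £62,000. The remaining £186,000 passes to the descendants.
The descendants' portion (£186,000) is divided into 3 shares of £62,000: Jovan, Miko, and Bastian each take £62,000.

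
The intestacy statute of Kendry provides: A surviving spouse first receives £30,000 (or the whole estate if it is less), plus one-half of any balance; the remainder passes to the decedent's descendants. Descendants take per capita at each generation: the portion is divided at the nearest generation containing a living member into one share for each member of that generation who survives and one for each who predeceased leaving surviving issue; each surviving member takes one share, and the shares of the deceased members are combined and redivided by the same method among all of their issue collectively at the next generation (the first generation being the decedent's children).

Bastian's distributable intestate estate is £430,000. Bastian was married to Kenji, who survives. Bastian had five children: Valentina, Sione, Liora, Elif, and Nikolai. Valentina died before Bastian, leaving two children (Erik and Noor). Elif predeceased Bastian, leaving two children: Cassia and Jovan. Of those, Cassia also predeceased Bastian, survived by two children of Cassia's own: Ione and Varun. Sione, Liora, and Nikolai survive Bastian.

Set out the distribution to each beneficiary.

Kenji: £230,000; Erik: £20,000; Noor: £20,000; Sione: £40,000; Liora: £40,000; Ione: £10,000; Varun: £10,000; Jovan: £20,000; Nikolai: £40,000

Kenji first takes £30,000, leaving a balance of £400,000. Kenji then takes one-half of the balance (£200,000), for a total of £230,000. The remaining £200,000 passes to the descendants.
The descendants' portion (£200,000) is divided at the children's generation into 5 shares of £40,000. Sione, Liora, and Nikolai each take £40,000. The 2 shares of the deceased (Valentina and Elif) are combined into a pool of £80,000.
That pool (£80,000) is divided at the grandchildren's generation into 4 shares of £20,000. Erik, Noor, and Jovan each take £20,000. The remaining share for the deceased Cassia (£20,000) is carried to the next generation.
That pool (£20,000) is divided at the great-grandchildren's generation equally among Ione and Varun: £10,000 each.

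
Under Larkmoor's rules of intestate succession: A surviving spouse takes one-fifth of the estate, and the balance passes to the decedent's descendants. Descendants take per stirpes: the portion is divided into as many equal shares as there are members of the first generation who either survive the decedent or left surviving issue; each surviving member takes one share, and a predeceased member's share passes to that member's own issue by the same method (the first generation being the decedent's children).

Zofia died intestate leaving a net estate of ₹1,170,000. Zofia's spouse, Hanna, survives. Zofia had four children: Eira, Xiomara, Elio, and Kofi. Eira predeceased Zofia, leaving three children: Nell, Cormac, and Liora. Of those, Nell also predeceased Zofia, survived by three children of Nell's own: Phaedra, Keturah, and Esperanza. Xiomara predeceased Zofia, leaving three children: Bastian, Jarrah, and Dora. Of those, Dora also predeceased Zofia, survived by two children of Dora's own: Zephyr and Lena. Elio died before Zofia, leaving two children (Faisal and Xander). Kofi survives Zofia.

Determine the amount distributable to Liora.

Liora receives ₹78,000.

Hanna takes one-fifth of ₹1,170,000 = ₹234,000. The remaining ₹936,000 passes to the descendants.
The descendants' portion (₹936,000) is divided into 4 shares of ₹234,000: Kofi takes ₹234,000; Eira's ₹234,000 share passes to Eira's issue; Xiomara's ₹234,000 share passes to Xiomara's issue; Elio's ₹234,000 share passes to Elio's issue.
Eira's share (₹234,000) is divided into 3 shares of ₹78,000: Cormac and Liora each take ₹78,000; Nell's ₹78,000 share passes to Nell's issue.
Nell's share (₹78,000) is divided into 3 shares of ₹26,000: Phaedra, Keturah, and Esperanza each take ₹26,000.
Xiomara's share (₹234,000) is divided into 3 shares of ₹78,000: Bastian and Jarrah each take ₹78,000; Dora's ₹78,000 share passes to Dora's issue.
Dora's share (₹78,000) is divided into 2 shares of ₹39,000: Zephyr and Lena each take ₹39,000.
Elio's share (₹234,000) is divided into 2 shares of ₹117,000: Faisal and Xander each take ₹117,000.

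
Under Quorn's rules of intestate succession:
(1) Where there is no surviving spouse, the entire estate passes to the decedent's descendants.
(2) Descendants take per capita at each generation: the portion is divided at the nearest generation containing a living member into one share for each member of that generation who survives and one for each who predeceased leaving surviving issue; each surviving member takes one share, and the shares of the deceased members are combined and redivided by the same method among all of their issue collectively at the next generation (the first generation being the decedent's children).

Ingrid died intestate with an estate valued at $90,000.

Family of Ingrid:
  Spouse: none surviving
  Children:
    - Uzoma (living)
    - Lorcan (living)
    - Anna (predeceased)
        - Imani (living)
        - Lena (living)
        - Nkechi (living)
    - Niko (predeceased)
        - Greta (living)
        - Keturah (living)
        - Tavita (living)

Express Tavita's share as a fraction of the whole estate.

Tavita receives 1/12 of the estate.

The entire $90,000 passes to the descendants.
That amount ($90,000) is divided at the children's generation into 4 shares of $22,500. Uzoma and Lorcan each take $22,500. The 2 shares of the deceased (Anna and Niko) are combined into a pool of $45,000.
That pool ($45,000) is divided at the grandchildren's generation equally among Imani, Lena, Nkechi, Greta, Keturah, and Tavita: $7,500 each.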